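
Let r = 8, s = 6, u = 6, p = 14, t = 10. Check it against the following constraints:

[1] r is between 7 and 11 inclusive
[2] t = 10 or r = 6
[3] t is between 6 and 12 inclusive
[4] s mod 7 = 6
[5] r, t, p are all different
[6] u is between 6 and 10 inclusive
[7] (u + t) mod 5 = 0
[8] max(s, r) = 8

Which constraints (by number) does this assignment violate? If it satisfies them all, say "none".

The assignment fails constraint 7.

[1] r = 8 lies in [7, 11]  true
[2] t = 10 = 10 (first disjunct)  true
[3] t = 10 lies in [6, 12]  true
[4] 6 mod 7 = 6  true
[5] values 8, 10, 14 are pairwise distinct  true
[6] u = 6 lies in [6, 10]  true
[7] u + t = 16; 16 mod 5 = 1, not 0  false
[8] max(6, 8) = 8  true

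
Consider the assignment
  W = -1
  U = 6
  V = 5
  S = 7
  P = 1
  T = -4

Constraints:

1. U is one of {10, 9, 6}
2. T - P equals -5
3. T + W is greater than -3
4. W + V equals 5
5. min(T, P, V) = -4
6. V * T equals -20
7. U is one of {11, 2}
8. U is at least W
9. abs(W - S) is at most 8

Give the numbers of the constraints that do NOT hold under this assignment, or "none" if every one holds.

1. U = 6 is in {10, 9, 6}  OK
2. T - P = -4 - 1 = -5  OK
3. T + W = -4 + (-1) = -5; -5 ≤ -3, bound -3 not met  FAIL
4. W + V = -1 + 5 = 4, not 5  FAIL
5. min(-4, 1, 5) = -4  OK
6. V * T = 5 * (-4) = -20  OK
7. U = 6 is not in {11, 2}  FAIL
8. U = 6, W = -1; 6 ≥ -1  OK
9. abs(-1 - 7) = 8; 8 ≤ 8  OK

Constraints 3, 4, 7 are violated.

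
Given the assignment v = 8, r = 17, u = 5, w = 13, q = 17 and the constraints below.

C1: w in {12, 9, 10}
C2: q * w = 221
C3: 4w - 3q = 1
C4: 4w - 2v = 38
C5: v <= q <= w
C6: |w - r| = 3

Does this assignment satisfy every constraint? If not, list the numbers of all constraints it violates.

Constraints 1, 4, 5, and 6 do not hold.

C1: w = 13 is not in {12, 9, 10}  FAIL
C2: q * w = 17 * 13 = 221  OK
C3: 4w - 3q = 4(13) - 3(17) = 1  OK
C4: 4w - 2v = 4(13) - 2(8) = 36, not 38  FAIL
C5: values 8, 17, 13; q = 17 is not <= w = 13  FAIL
C6: |13 - 17| = 4, not 3  FAIL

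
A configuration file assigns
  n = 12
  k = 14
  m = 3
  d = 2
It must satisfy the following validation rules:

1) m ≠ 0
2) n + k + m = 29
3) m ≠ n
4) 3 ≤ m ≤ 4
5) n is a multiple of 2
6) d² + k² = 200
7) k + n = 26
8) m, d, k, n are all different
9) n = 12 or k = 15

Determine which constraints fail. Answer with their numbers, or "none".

1) m = 3, and 3 ≠ 0 — OK.
2) n + k + m = 12 + 14 + 3 = 29 — OK.
3) m = 3, n = 12; distinct — OK.
4) m = 3 lies in [3, 4] — OK.
5) 12 / 2 = 6, so 2 divides 12 — OK.
6) d² + k² = 2² + 14² = 4 + 196 = 200 — OK.
7) k + n = 14 + 12 = 26 — OK.
8) values 3, 2, 14, 12 are pairwise distinct — OK.
9) n = 12 = 12 (first disjunct) — OK.

The assignment satisfies every constraint.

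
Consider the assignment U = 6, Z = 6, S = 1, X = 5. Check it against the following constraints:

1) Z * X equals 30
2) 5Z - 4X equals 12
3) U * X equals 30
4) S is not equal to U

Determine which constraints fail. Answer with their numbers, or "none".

No — constraint 2 is not satisfied.

1) Z * X = 6 * 5 = 30 — holds.
2) 5Z - 4X = 5(6) - 4(5) = 10, not 12 — does not hold.
3) U * X = 6 * 5 = 30 — holds.
4) S = 1, U = 6; distinct — holds.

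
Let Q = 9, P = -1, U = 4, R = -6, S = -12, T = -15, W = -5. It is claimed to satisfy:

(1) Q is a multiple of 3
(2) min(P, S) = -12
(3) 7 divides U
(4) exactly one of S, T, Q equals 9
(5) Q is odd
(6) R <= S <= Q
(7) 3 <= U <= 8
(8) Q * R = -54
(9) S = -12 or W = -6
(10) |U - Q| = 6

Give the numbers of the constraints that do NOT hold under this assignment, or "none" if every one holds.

The assignment fails constraints 3, 6, and 10.

(1) 9 / 3 = 3, so 3 divides 9 — satisfied.
(2) min(-1, -12) = -12 — satisfied.
(3) 4 = 7*0 + 4, so 7 does not divide 4 — violated.
(4) S=-12, T=-15, Q=9; 1 of them equals 9 — satisfied.
(5) Q = 9 is odd — satisfied.
(6) values -6, -12, 9; R = -6 is not <= S = -12 — violated.
(7) U = 4 lies in [3, 8] — satisfied.
(8) Q * R = 9 * (-6) = -54 — satisfied.
(9) S = -12 = -12 (first disjunct) — satisfied.
(10) |4 - 9| = 5, not 6 — violated.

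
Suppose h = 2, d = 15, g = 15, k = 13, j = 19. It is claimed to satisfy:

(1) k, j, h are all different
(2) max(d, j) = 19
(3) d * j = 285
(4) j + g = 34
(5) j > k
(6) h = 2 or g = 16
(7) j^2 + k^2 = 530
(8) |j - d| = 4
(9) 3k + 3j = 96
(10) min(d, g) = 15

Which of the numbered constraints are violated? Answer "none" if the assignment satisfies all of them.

All constraints are satisfied.

(1) values 13, 19, 2 are pairwise distinct — holds.
(2) max(15, 19) = 19 — holds.
(3) d * j = 15 * 19 = 285 — holds.
(4) j + g = 19 + 15 = 34 — holds.
(5) j = 19, k = 13; 19 > 13 — holds.
(6) h = 2 = 2 (first disjunct) — holds.
(7) j^2 + k^2 = 19^2 + 13^2 = 361 + 169 = 530 — holds.
(8) |19 - 15| = 4 — holds.
(9) 3k + 3j = 3(13) + 3(19) = 96 — holds.
(10) min(15, 15) = 15 — holds.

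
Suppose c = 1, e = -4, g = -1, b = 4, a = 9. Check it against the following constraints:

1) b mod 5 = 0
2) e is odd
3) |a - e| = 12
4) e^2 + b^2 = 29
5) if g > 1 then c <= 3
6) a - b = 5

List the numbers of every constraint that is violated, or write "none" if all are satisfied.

1) 4 mod 5 = 4, not 0 — fails.
2) e = -4 is even — fails.
3) |9 - (-4)| = 13, not 12 — fails.
4) e^2 + b^2 = (-4)^2 + 4^2 = 16 + 16 = 32, not 29 — fails.
5) g = -1, not > 1; antecedent false, conditional vacuously true — holds.
6) a - b = 9 - 4 = 5 — holds.

Constraints 1, 2, 3, 4 are violated.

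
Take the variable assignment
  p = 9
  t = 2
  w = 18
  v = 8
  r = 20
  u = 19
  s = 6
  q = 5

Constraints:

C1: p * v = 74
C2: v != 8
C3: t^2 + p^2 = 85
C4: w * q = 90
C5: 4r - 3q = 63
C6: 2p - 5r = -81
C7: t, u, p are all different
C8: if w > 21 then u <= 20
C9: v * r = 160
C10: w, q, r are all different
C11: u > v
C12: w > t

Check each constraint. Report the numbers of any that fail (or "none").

Violated: 1, 2, 5, and 6.

C1: p * v = 9 * 8 = 72, not 74  ✘
C2: v = 8, but 8 is required to differ  ✘
C3: t^2 + p^2 = 2^2 + 9^2 = 4 + 81 = 85  ✔
C4: w * q = 18 * 5 = 90  ✔
C5: 4r - 3q = 4(20) - 3(5) = 65, not 63  ✘
C6: 2p - 5r = 2(9) - 5(20) = -82, not -81  ✘
C7: values 2, 19, 9 are pairwise distinct  ✔
C8: w = 18, not > 21; antecedent false, conditional vacuously true  ✔
C9: v * r = 8 * 20 = 160  ✔
C10: values 18, 5, 20 are pairwise distinct  ✔
C11: u = 19, v = 8; 19 > 8  ✔
C12: w = 18, t = 2; 18 > 2  ✔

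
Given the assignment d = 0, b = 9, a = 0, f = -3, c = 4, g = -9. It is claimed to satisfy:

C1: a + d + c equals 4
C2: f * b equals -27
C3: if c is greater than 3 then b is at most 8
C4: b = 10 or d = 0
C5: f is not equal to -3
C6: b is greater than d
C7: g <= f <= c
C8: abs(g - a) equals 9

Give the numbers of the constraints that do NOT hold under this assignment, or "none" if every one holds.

Constraints 3, 5 do not hold.

C1: a + d + c = 0 + 0 + 4 = 4 — OK.
C2: f * b = -3 * 9 = -27 — OK.
C3: c = 4 > 3, so we need b ≤ 8; but b = 9 > 8 — violated.
C4: b = 9 ≠ 10, but d = 0 = 0 (second disjunct) — OK.
C5: f = -3, but -3 is required to differ — violated.
C6: b = 9, d = 0; 9 > 0 — OK.
C7: values -9 <= -3 <= 4 — OK.
C8: abs(-9 - 0) = 9 — OK.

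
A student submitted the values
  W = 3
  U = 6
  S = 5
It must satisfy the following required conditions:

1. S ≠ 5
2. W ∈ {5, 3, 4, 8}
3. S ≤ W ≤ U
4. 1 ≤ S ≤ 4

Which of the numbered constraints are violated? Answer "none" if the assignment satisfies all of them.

No — constraints 1, 3, and 4 are not satisfied.

1. S = 5, but 5 is required to differ — fails.
2. W = 3 is in {5, 3, 4, 8} — holds.
3. values 5, 3, 6; S = 5 is not ≤ W = 3 — fails.
4. S = 5 is outside [1, 4] — fails.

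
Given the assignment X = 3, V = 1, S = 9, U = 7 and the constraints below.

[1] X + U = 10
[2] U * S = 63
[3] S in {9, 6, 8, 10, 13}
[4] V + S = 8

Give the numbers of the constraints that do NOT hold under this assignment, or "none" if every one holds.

[1] X + U = 3 + 7 = 10  ✓
[2] U * S = 7 * 9 = 63  ✓
[3] S = 9 is in {9, 6, 8, 10, 13}  ✓
[4] V + S = 1 + 9 = 10, not 8  ✗

Constraint 4 is violated.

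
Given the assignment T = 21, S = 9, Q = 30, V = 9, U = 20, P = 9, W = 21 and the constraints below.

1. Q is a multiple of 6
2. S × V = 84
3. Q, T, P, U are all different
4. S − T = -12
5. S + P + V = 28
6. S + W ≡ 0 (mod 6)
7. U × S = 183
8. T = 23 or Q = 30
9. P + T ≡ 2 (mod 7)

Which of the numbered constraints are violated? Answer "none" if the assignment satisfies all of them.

1. 30 / 6 = 5, so 6 divides 30 — holds.
2. S × V = 9 × 9 = 81, not 84 — does not hold.
3. values 30, 21, 9, 20 are pairwise distinct — holds.
4. S − T = 9 − 21 = -12 — holds.
5. S + P + V = 9 + 9 + 9 = 27, not 28 — does not hold.
6. S + W = 30; 30 mod 6 = 0 — holds.
7. U × S = 20 × 9 = 180, not 183 — does not hold.
8. T = 21 ≠ 23, but Q = 30 = 30 (second disjunct) — holds.
9. P + T = 30; 30 mod 7 = 2 — holds.

No — constraints 2, 5, 7 are not satisfied.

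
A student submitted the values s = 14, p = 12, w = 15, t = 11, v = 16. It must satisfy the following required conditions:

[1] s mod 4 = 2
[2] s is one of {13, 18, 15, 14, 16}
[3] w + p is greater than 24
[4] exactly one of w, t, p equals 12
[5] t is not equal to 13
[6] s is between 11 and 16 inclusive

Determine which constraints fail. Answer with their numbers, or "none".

The assignment satisfies every constraint.

[1] 14 mod 4 = 2 — holds.
[2] s = 14 is in {13, 18, 15, 14, 16} — holds.
[3] w + p = 15 + 12 = 27; 27 > 24 — holds.
[4] w=15, t=11, p=12; 1 of them equals 12 — holds.
[5] t = 11, and 11 ≠ 13 — holds.
[6] s = 14 lies in [11, 16] — holds.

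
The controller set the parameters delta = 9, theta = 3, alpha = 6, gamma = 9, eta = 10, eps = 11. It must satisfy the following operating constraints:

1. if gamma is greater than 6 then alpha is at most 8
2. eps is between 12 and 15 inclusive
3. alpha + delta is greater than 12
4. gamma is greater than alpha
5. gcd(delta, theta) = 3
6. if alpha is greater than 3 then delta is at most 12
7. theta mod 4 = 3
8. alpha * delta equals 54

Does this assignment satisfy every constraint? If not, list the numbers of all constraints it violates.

1. gamma = 9 > 6, so we need alpha ≤ 8; alpha = 6 ≤ 8 — satisfied.
2. eps = 11 is outside [12, 15] — violated.
3. alpha + delta = 6 + 9 = 15; 15 > 12 — satisfied.
4. gamma = 9, alpha = 6; 9 > 6 — satisfied.
5. gcd(9, 3) = 3 — satisfied.
6. alpha = 6 > 3, so we need delta ≤ 12; delta = 9 ≤ 12 — satisfied.
7. 3 mod 4 = 3 — satisfied.
8. alpha * delta = 6 * 9 = 54 — satisfied.

Constraint 2 does not hold.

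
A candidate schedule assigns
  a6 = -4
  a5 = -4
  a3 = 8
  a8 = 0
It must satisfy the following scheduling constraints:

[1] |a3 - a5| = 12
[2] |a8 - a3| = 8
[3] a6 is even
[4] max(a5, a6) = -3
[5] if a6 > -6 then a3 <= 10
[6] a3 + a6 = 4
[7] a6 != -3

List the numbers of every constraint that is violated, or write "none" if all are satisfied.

Violated: 4.

[1] |8 - (-4)| = 12  ✓
[2] |0 - 8| = 8  ✓
[3] a6 = -4 is even  ✓
[4] max(-4, -4) = -4, not -3  ✗
[5] a6 = -4 > -6, so we need a3 ≤ 10; a3 = 8 ≤ 10  ✓
[6] a3 + a6 = 8 + (-4) = 4  ✓
[7] a6 = -4, and -4 ≠ -3  ✓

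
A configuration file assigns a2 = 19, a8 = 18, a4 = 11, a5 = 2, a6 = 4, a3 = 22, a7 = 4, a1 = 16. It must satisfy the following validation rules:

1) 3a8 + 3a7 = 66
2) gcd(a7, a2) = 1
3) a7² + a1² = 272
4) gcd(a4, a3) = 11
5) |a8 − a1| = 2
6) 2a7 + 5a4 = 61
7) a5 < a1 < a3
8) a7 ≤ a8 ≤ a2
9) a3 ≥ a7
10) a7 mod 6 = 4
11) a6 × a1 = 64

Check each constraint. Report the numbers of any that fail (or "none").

Violated: 6.

1) 3a8 + 3a7 = 3(18) + 3(4) = 66 — holds.
2) gcd(4, 19) = 1 — holds.
3) a7² + a1² = 4² + 16² = 16 + 256 = 272 — holds.
4) gcd(11, 22) = 11 — holds.
5) |18 − 16| = 2 — holds.
6) 2a7 + 5a4 = 2(4) + 5(11) = 63, not 61 — does not hold.
7) values 2 < 16 < 22 — holds.
8) values 4 ≤ 18 ≤ 19 — holds.
9) a3 = 22, a7 = 4; 22 ≥ 4 — holds.
10) 4 mod 6 = 4 — holds.
11) a6 × a1 = 4 × 16 = 64 — holds.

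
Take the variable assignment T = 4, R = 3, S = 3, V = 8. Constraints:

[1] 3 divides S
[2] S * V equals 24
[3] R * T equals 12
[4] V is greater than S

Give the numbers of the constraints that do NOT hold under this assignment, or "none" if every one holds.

[1] 3 / 3 = 1, so 3 divides 3 — holds.
[2] S * V = 3 * 8 = 24 — holds.
[3] R * T = 3 * 4 = 12 — holds.
[4] V = 8, S = 3; 8 > 3 — holds.

The assignment satisfies every constraint.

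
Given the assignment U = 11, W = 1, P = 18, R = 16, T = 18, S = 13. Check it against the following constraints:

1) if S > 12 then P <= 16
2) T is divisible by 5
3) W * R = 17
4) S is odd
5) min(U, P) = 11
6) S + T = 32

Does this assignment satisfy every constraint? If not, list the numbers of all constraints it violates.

Constraints 1, 2, 3, 6 are violated.

1) S = 13 > 12, so we need P ≤ 16; but P = 18 > 16 — does not hold.
2) 18 = 5*3 + 3, so 5 does not divide 18 — does not hold.
3) W * R = 1 * 16 = 16, not 17 — does not hold.
4) S = 13 is odd — holds.
5) min(11, 18) = 11 — holds.
6) S + T = 13 + 18 = 31, not 32 — does not hold.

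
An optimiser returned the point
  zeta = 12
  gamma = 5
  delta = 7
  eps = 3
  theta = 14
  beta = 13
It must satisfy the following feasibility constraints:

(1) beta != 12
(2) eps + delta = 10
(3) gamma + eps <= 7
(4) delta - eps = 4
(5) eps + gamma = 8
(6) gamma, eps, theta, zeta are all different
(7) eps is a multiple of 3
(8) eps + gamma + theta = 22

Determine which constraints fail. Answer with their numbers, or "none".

(1) beta = 13, and 13 ≠ 12  true
(2) eps + delta = 3 + 7 = 10  true
(3) gamma + eps = 5 + 3 = 8; 8 > 7, bound 7 not met  false
(4) delta - eps = 7 - 3 = 4  true
(5) eps + gamma = 3 + 5 = 8  true
(6) values 5, 3, 14, 12 are pairwise distinct  true
(7) 3 / 3 = 1, so 3 divides 3  true
(8) eps + gamma + theta = 3 + 5 + 14 = 22  true

Constraint 3 is violated.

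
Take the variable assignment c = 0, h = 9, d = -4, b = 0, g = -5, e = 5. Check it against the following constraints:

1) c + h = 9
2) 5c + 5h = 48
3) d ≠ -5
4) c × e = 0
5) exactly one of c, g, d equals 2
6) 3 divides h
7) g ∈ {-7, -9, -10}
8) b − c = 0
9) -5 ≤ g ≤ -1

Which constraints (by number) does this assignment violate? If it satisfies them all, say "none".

Constraints 2, 5, 7 are violated.

1) c + h = 0 + 9 = 9  holds
2) 5c + 5h = 5(0) + 5(9) = 45, not 48  fails
3) d = -4, and -4 ≠ -5  holds
4) c × e = 0 × 5 = 0  holds
5) c=0, g=-5, d=-4; 0 of them equal 2, not exactly one  fails
6) 9 / 3 = 3, so 3 divides 9  holds
7) g = -5 is not in {-7, -9, -10}  fails
8) b − c = 0 − 0 = 0  holds
9) g = -5 lies in [-5, -1]  holds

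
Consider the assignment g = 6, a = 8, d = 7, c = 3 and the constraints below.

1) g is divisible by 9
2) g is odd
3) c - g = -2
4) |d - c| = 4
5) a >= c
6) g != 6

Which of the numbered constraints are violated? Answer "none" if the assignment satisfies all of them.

1) 6 = 9*0 + 6, so 9 does not divide 6  false
2) g = 6 is even  false
3) c - g = 3 - 6 = -3, not -2  false
4) |7 - 3| = 4  true
5) a = 8, c = 3; 8 ≥ 3  true
6) g = 6, but 6 is required to differ  false

Violated: 1, 2, 3, and 6.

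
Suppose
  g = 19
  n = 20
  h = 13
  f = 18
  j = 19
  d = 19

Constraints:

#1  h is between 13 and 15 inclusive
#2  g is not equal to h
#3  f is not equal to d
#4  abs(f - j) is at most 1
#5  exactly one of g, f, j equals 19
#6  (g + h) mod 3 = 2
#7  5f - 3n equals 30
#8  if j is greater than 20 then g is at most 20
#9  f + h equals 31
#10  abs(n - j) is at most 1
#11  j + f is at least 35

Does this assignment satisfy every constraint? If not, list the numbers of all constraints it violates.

Constraint 5 does not hold.

#1 h = 13 lies in [13, 15] — satisfied.
#2 g = 19, h = 13; distinct — satisfied.
#3 f = 18, d = 19; distinct — satisfied.
#4 abs(18 - 19) = 1; 1 ≤ 1 — satisfied.
#5 g=19, f=18, j=19; 2 of them equal 19, not exactly one — violated.
#6 g + h = 32; 32 mod 3 = 2 — satisfied.
#7 5f - 3n = 5(18) - 3(20) = 30 — satisfied.
#8 j = 19, not > 20; antecedent false, conditional vacuously true — satisfied.
#9 f + h = 18 + 13 = 31 — satisfied.
#10 abs(20 - 19) = 1; 1 ≤ 1 — satisfied.
#11 j + f = 19 + 18 = 37; 37 ≥ 35 — satisfied.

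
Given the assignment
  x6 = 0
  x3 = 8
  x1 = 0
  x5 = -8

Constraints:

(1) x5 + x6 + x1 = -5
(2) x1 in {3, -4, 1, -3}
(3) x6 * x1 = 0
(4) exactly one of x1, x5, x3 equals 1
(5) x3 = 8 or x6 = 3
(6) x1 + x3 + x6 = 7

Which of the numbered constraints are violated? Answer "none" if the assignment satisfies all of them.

Constraints 1, 2, 4, 6 are violated.

(1) x5 + x6 + x1 = -8 + 0 + 0 = -8, not -5  false
(2) x1 = 0 is not in {3, -4, 1, -3}  false
(3) x6 * x1 = 0 * 0 = 0  true
(4) x1=0, x5=-8, x3=8; 0 of them equal 1, not exactly one  false
(5) x3 = 8 = 8 (first disjunct)  true
(6) x1 + x3 + x6 = 0 + 8 + 0 = 8, not 7  false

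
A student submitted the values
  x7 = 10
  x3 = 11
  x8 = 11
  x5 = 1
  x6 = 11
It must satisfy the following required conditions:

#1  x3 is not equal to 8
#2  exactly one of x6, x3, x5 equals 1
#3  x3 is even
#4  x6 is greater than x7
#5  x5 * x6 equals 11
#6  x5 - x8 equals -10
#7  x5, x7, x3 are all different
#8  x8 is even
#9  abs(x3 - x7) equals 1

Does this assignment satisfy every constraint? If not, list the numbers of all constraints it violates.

Violated: 3, 8.

#1 x3 = 11, and 11 ≠ 8 — holds.
#2 x6=11, x3=11, x5=1; 1 of them equals 1 — holds.
#3 x3 = 11 is odd — does not hold.
#4 x6 = 11, x7 = 10; 11 > 10 — holds.
#5 x5 * x6 = 1 * 11 = 11 — holds.
#6 x5 - x8 = 1 - 11 = -10 — holds.
#7 values 1, 10, 11 are pairwise distinct — holds.
#8 x8 = 11 is odd — does not hold.
#9 abs(11 - 10) = 1 — holds.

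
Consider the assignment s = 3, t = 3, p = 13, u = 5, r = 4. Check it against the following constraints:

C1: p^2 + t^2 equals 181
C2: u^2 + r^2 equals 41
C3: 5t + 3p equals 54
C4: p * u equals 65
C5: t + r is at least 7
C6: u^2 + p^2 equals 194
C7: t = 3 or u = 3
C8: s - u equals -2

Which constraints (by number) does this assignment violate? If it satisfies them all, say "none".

Violated: 1.

C1: p^2 + t^2 = 13^2 + 3^2 = 169 + 9 = 178, not 181 — does not hold.
C2: u^2 + r^2 = 5^2 + 4^2 = 25 + 16 = 41 — holds.
C3: 5t + 3p = 5(3) + 3(13) = 54 — holds.
C4: p * u = 13 * 5 = 65 — holds.
C5: t + r = 3 + 4 = 7; 7 ≥ 7 — holds.
C6: u^2 + p^2 = 5^2 + 13^2 = 25 + 169 = 194 — holds.
C7: t = 3 = 3 (first disjunct) — holds.
C8: s - u = 3 - 5 = -2 — holds.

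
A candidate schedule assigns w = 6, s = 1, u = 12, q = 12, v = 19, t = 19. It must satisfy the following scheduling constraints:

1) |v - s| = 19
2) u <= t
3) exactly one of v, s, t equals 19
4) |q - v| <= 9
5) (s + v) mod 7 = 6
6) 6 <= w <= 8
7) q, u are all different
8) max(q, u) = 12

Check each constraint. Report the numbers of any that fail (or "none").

Constraints 1, 3, 7 are violated.

1) |19 - 1| = 18, not 19  ✘
2) u = 12, t = 19; 12 ≤ 19  ✔
3) v=19, s=1, t=19; 2 of them equal 19, not exactly one  ✘
4) |12 - 19| = 7; 7 ≤ 9  ✔
5) s + v = 20; 20 mod 7 = 6  ✔
6) w = 6 lies in [6, 8]  ✔
7) q = u = 12, not all different  ✘
8) max(12, 12) = 12  ✔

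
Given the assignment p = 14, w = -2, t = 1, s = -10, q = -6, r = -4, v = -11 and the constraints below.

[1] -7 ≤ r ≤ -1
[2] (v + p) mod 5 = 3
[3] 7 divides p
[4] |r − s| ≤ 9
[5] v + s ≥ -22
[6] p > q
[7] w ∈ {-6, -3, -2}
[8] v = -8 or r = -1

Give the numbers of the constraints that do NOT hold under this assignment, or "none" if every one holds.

[1] r = -4 lies in [-7, -1]  yes
[2] v + p = 3; 3 mod 5 = 3  yes
[3] 14 / 7 = 2, so 7 divides 14  yes
[4] |-4 − (-10)| = 6; 6 ≤ 9  yes
[5] v + s = -11 + (-10) = -21; -21 ≥ -22  yes
[6] p = 14, q = -6; 14 > -6  yes
[7] w = -2 is in {-6, -3, -2}  yes
[8] v = -11 ≠ -8 and r = -4 ≠ -1; both disjuncts false  no

Violated: 8.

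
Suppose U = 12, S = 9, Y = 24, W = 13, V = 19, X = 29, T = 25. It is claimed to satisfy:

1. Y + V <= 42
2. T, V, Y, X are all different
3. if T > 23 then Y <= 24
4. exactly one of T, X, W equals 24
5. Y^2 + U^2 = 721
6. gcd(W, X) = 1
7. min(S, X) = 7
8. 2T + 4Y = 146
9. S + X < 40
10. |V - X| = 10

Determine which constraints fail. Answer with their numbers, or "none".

1. Y + V = 24 + 19 = 43; 43 > 42, bound 42 not met — violated.
2. values 25, 19, 24, 29 are pairwise distinct — OK.
3. T = 25 > 23, so we need Y ≤ 24; Y = 24 ≤ 24 — OK.
4. T=25, X=29, W=13; 0 of them equal 24, not exactly one — violated.
5. Y^2 + U^2 = 24^2 + 12^2 = 576 + 144 = 720, not 721 — violated.
6. gcd(13, 29) = 1 — OK.
7. min(9, 29) = 9, not 7 — violated.
8. 2T + 4Y = 2(25) + 4(24) = 146 — OK.
9. S + X = 9 + 29 = 38; 38 < 40 — OK.
10. |19 - 29| = 10 — OK.

The assignment fails constraints 1, 4, 5, 7.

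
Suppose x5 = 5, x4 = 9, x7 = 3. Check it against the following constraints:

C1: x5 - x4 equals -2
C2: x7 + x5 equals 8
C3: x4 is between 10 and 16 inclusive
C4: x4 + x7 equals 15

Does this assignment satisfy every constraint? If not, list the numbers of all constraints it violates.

C1: x5 - x4 = 5 - 9 = -4, not -2 — fails.
C2: x7 + x5 = 3 + 5 = 8 — holds.
C3: x4 = 9 is outside [10, 16] — fails.
C4: x4 + x7 = 9 + 3 = 12, not 15 — fails.

Constraints 1, 3, and 4 do not hold.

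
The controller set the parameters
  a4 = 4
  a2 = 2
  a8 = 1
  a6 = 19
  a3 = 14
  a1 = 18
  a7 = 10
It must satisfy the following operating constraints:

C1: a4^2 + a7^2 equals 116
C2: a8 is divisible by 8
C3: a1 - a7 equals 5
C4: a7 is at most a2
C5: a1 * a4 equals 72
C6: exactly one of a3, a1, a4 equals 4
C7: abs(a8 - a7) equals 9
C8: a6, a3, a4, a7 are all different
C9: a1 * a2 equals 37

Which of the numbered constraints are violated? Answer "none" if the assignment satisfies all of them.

C1: a4^2 + a7^2 = 4^2 + 10^2 = 16 + 100 = 116  yes
C2: 1 = 8*0 + 1, so 8 does not divide 1  no
C3: a1 - a7 = 18 - 10 = 8, not 5  no
C4: a7 = 10, a2 = 2; 10 > 2 (want ≤)  no
C5: a1 * a4 = 18 * 4 = 72  yes
C6: a3=14, a1=18, a4=4; 1 of them equals 4  yes
C7: abs(1 - 10) = 9  yes
C8: values 19, 14, 4, 10 are pairwise distinct  yes
C9: a1 * a2 = 18 * 2 = 36, not 37  no

The assignment fails constraints 2, 3, 4, and 9.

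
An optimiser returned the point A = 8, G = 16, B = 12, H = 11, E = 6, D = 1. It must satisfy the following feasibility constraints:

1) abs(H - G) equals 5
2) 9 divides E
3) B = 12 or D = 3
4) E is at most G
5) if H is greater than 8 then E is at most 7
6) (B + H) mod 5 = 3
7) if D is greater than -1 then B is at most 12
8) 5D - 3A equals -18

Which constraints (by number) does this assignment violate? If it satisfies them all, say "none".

No — constraints 2, 8 are not satisfied.

1) abs(11 - 16) = 5  yes
2) 6 = 9*0 + 6, so 9 does not divide 6  no
3) B = 12 = 12 (first disjunct)  yes
4) E = 6, G = 16; 6 ≤ 16  yes
5) H = 11 > 8, so we need E ≤ 7; E = 6 ≤ 7  yes
6) B + H = 23; 23 mod 5 = 3  yes
7) D = 1 > -1, so we need B ≤ 12; B = 12 ≤ 12  yes
8) 5D - 3A = 5(1) - 3(8) = -19, not -18  no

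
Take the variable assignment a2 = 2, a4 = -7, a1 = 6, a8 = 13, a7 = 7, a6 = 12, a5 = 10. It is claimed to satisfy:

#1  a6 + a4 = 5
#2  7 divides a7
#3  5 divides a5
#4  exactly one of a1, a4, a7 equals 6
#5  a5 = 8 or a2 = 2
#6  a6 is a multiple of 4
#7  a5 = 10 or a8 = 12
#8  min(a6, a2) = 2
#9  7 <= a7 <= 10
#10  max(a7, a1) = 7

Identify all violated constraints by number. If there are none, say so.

#1 a6 + a4 = 12 + (-7) = 5 — holds.
#2 7 / 7 = 1, so 7 divides 7 — holds.
#3 10 / 5 = 2, so 5 divides 10 — holds.
#4 a1=6, a4=-7, a7=7; 1 of them equals 6 — holds.
#5 a5 = 10 ≠ 8, but a2 = 2 = 2 (second disjunct) — holds.
#6 12 / 4 = 3, so 4 divides 12 — holds.
#7 a5 = 10 = 10 (first disjunct) — holds.
#8 min(12, 2) = 2 — holds.
#9 a7 = 7 lies in [7, 10] — holds.
#10 max(7, 6) = 7 — holds.

No violations.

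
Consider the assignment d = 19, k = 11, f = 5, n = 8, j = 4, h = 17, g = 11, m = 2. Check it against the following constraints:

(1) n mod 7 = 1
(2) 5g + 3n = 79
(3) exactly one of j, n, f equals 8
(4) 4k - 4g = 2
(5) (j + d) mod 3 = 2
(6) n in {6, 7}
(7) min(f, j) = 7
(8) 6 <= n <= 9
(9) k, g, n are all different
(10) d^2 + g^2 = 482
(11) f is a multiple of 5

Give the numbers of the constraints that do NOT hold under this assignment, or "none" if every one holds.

(1) 8 mod 7 = 1  ✔
(2) 5g + 3n = 5(11) + 3(8) = 79  ✔
(3) j=4, n=8, f=5; 1 of them equals 8  ✔
(4) 4k - 4g = 4(11) - 4(11) = 0, not 2  ✘
(5) j + d = 23; 23 mod 3 = 2  ✔
(6) n = 8 is not in {6, 7}  ✘
(7) min(5, 4) = 4, not 7  ✘
(8) n = 8 lies in [6, 9]  ✔
(9) k = g = 11, not all different  ✘
(10) d^2 + g^2 = 19^2 + 11^2 = 361 + 121 = 482  ✔
(11) 5 / 5 = 1, so 5 divides 5  ✔

Constraints 4, 6, 7, and 9 do not hold.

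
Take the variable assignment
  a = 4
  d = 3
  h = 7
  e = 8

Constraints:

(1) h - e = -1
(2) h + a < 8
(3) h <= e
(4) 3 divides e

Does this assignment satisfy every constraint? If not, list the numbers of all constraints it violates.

(1) h - e = 7 - 8 = -1  yes
(2) h + a = 7 + 4 = 11; 11 ≥ 8, bound 8 not met  no
(3) h = 7, e = 8; 7 ≤ 8  yes
(4) 8 = 3*2 + 2, so 3 does not divide 8  no

Constraints 2 and 4 are violated.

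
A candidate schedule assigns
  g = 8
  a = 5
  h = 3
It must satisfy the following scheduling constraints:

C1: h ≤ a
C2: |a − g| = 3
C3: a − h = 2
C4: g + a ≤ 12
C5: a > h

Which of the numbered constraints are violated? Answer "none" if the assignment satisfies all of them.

Constraint 4 does not hold.

C1: h = 3, a = 5; 3 ≤ 5  true
C2: |5 − 8| = 3  true
C3: a − h = 5 − 3 = 2  true
C4: g + a = 8 + 5 = 13; 13 > 12, bound 12 not met  false
C5: a = 5, h = 3; 5 > 3  true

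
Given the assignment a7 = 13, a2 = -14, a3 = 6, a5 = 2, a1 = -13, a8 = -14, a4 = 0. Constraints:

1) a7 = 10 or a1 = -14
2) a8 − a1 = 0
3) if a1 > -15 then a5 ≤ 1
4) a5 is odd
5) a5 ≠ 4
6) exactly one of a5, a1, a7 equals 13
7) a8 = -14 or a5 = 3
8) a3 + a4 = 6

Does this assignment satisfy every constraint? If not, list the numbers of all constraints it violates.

No — constraints 1, 2, 3, 4 are not satisfied.

1) a7 = 13 ≠ 10 and a1 = -13 ≠ -14; both disjuncts false — violated.
2) a8 − a1 = -14 − (-13) = -1, not 0 — violated.
3) a1 = -13 > -15, so we need a5 ≤ 1; but a5 = 2 > 1 — violated.
4) a5 = 2 is even — violated.
5) a5 = 2, and 2 ≠ 4 — OK.
6) a5=2, a1=-13, a7=13; 1 of them equals 13 — OK.
7) a8 = -14 = -14 (first disjunct) — OK.
8) a3 + a4 = 6 + 0 = 6 — OK.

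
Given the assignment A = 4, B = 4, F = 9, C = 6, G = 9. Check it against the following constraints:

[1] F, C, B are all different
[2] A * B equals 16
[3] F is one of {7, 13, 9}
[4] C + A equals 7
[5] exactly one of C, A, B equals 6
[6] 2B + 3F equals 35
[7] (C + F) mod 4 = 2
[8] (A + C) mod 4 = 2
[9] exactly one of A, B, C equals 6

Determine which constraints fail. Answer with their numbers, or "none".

[1] values 9, 6, 4 are pairwise distinct — OK.
[2] A * B = 4 * 4 = 16 — OK.
[3] F = 9 is in {7, 13, 9} — OK.
[4] C + A = 6 + 4 = 10, not 7 — violated.
[5] C=6, A=4, B=4; 1 of them equals 6 — OK.
[6] 2B + 3F = 2(4) + 3(9) = 35 — OK.
[7] C + F = 15; 15 mod 4 = 3, not 2 — violated.
[8] A + C = 10; 10 mod 4 = 2 — OK.
[9] A=4, B=4, C=6; 1 of them equals 6 — OK.

No — constraints 4 and 7 are not satisfied.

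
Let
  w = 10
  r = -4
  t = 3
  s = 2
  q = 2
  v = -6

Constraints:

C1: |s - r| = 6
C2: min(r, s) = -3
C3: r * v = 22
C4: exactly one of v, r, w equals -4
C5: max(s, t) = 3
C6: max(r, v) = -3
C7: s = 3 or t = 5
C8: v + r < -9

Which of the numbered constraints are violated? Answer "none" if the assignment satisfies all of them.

C1: |2 - (-4)| = 6  yes
C2: min(-4, 2) = -4, not -3  no
C3: r * v = -4 * (-6) = 24, not 22  no
C4: v=-6, r=-4, w=10; 1 of them equals -4  yes
C5: max(2, 3) = 3  yes
C6: max(-4, -6) = -4, not -3  no
C7: s = 2 ≠ 3 and t = 3 ≠ 5; both disjuncts false  no
C8: v + r = -6 + (-4) = -10; -10 < -9  yes

The assignment fails constraints 2, 3, 6, and 7.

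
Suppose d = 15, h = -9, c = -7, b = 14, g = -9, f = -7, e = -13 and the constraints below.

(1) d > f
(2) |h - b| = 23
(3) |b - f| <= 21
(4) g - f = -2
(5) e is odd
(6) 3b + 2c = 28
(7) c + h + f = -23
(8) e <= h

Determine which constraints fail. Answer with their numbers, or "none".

(1) d = 15, f = -7; 15 > -7  ✓
(2) |-9 - 14| = 23  ✓
(3) |14 - (-7)| = 21; 21 ≤ 21  ✓
(4) g - f = -9 - (-7) = -2  ✓
(5) e = -13 is odd  ✓
(6) 3b + 2c = 3(14) + 2(-7) = 28  ✓
(7) c + h + f = -7 + (-9) + (-7) = -23  ✓
(8) e = -13, h = -9; -13 ≤ -9  ✓

No violations.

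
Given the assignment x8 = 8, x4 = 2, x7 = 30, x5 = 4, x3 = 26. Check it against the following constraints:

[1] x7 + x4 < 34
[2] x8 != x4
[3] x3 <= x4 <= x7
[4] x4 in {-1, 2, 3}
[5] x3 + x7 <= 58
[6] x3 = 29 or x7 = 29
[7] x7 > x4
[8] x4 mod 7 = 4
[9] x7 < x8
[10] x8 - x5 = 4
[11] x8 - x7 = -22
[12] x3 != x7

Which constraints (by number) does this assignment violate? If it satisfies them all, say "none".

Constraints 3, 6, 8, 9 are violated.

[1] x7 + x4 = 30 + 2 = 32; 32 < 34  OK
[2] x8 = 8, x4 = 2; distinct  OK
[3] values 26, 2, 30; x3 = 26 is not <= x4 = 2  FAIL
[4] x4 = 2 is in {-1, 2, 3}  OK
[5] x3 + x7 = 26 + 30 = 56; 56 ≤ 58  OK
[6] x3 = 26 ≠ 29 and x7 = 30 ≠ 29; both disjuncts false  FAIL
[7] x7 = 30, x4 = 2; 30 > 2  OK
[8] 2 mod 7 = 2, not 4  FAIL
[9] x7 = 30, x8 = 8; 30 ≥ 8 (want <)  FAIL
[10] x8 - x5 = 8 - 4 = 4  OK
[11] x8 - x7 = 8 - 30 = -22  OK
[12] x3 = 26, x7 = 30; distinct  OK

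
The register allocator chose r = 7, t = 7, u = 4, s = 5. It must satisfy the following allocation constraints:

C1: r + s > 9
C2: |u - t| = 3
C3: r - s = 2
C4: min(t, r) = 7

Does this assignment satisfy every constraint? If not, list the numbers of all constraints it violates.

All constraints are satisfied.

C1: r + s = 7 + 5 = 12; 12 > 9 — holds.
C2: |4 - 7| = 3 — holds.
C3: r - s = 7 - 5 = 2 — holds.
C4: min(7, 7) = 7 — holds.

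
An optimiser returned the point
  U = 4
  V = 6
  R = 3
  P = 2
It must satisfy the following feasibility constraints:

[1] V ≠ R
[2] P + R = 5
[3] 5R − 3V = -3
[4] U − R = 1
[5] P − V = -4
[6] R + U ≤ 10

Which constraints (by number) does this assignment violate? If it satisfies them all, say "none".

[1] V = 6, R = 3; distinct — holds.
[2] P + R = 2 + 3 = 5 — holds.
[3] 5R − 3V = 5(3) − 3(6) = -3 — holds.
[4] U − R = 4 − 3 = 1 — holds.
[5] P − V = 2 − 6 = -4 — holds.
[6] R + U = 3 + 4 = 7; 7 ≤ 10 — holds.

All constraints are satisfied.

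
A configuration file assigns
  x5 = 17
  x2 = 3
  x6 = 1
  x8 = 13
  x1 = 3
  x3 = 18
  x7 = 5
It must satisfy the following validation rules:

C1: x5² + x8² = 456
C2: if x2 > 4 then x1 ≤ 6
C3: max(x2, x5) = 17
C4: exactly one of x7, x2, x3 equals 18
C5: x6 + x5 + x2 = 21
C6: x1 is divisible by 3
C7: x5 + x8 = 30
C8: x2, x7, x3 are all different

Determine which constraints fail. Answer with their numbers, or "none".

C1: x5² + x8² = 17² + 13² = 289 + 169 = 458, not 456  false
C2: x2 = 3, not > 4; antecedent false, conditional vacuously true  true
C3: max(3, 17) = 17  true
C4: x7=5, x2=3, x3=18; 1 of them equals 18  true
C5: x6 + x5 + x2 = 1 + 17 + 3 = 21  true
C6: 3 / 3 = 1, so 3 divides 3  true
C7: x5 + x8 = 17 + 13 = 30  true
C8: values 3, 5, 18 are pairwise distinct  true

Violated: 1.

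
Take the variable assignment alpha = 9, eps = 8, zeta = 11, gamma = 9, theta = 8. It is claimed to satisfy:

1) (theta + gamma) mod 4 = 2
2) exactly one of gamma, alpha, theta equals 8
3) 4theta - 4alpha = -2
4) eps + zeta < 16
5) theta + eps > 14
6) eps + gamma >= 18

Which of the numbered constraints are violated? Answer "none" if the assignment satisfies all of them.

1) theta + gamma = 17; 17 mod 4 = 1, not 2 — does not hold.
2) gamma=9, alpha=9, theta=8; 1 of them equals 8 — holds.
3) 4theta - 4alpha = 4(8) - 4(9) = -4, not -2 — does not hold.
4) eps + zeta = 8 + 11 = 19; 19 ≥ 16, bound 16 not met — does not hold.
5) theta + eps = 8 + 8 = 16; 16 > 14 — holds.
6) eps + gamma = 8 + 9 = 17; 17 < 18, bound 18 not met — does not hold.

Constraints 1, 3, 4, and 6 do not hold.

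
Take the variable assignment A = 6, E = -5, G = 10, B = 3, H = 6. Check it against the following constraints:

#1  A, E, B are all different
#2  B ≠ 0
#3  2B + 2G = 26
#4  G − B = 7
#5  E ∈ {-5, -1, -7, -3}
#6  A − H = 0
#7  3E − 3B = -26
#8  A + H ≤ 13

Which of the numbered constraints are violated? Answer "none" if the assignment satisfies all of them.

No — constraint 7 is not satisfied.

#1 values 6, -5, 3 are pairwise distinct — satisfied.
#2 B = 3, and 3 ≠ 0 — satisfied.
#3 2B + 2G = 2(3) + 2(10) = 26 — satisfied.
#4 G − B = 10 − 3 = 7 — satisfied.
#5 E = -5 is in {-5, -1, -7, -3} — satisfied.
#6 A − H = 6 − 6 = 0 — satisfied.
#7 3E − 3B = 3(-5) − 3(3) = -24, not -26 — violated.
#8 A + H = 6 + 6 = 12; 12 ≤ 13 — satisfied.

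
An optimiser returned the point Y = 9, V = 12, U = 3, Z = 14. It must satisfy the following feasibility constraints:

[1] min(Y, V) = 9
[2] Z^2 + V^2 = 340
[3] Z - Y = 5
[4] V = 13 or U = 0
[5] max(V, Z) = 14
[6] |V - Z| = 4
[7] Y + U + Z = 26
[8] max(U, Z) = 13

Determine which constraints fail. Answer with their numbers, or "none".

[1] min(9, 12) = 9 — holds.
[2] Z^2 + V^2 = 14^2 + 12^2 = 196 + 144 = 340 — holds.
[3] Z - Y = 14 - 9 = 5 — holds.
[4] V = 12 ≠ 13 and U = 3 ≠ 0; both disjuncts false — does not hold.
[5] max(12, 14) = 14 — holds.
[6] |12 - 14| = 2, not 4 — does not hold.
[7] Y + U + Z = 9 + 3 + 14 = 26 — holds.
[8] max(3, 14) = 14, not 13 — does not hold.

No — constraints 4, 6, and 8 are not satisfied.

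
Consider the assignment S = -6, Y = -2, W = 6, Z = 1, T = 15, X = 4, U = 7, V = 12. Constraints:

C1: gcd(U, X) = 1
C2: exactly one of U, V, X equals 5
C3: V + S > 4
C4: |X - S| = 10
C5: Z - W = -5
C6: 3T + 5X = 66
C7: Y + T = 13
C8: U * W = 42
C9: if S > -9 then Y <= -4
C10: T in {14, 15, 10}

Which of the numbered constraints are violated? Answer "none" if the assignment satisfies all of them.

C1: gcd(7, 4) = 1 — satisfied.
C2: U=7, V=12, X=4; 0 of them equal 5, not exactly one — violated.
C3: V + S = 12 + (-6) = 6; 6 > 4 — satisfied.
C4: |4 - (-6)| = 10 — satisfied.
C5: Z - W = 1 - 6 = -5 — satisfied.
C6: 3T + 5X = 3(15) + 5(4) = 65, not 66 — violated.
C7: Y + T = -2 + 15 = 13 — satisfied.
C8: U * W = 7 * 6 = 42 — satisfied.
C9: S = -6 > -9, so we need Y ≤ -4; but Y = -2 > -4 — violated.
C10: T = 15 is in {14, 15, 10} — satisfied.

Violated: 2, 6, and 9.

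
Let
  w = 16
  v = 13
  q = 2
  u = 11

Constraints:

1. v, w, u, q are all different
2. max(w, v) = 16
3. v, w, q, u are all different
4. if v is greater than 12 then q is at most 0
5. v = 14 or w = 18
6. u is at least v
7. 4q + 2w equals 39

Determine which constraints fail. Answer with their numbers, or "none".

1. values 13, 16, 11, 2 are pairwise distinct  ✓
2. max(16, 13) = 16  ✓
3. values 13, 16, 2, 11 are pairwise distinct  ✓
4. v = 13 > 12, so we need q ≤ 0; but q = 2 > 0  ✗
5. v = 13 ≠ 14 and w = 16 ≠ 18; both disjuncts false  ✗
6. u = 11, v = 13; 11 < 13 (want ≥)  ✗
7. 4q + 2w = 4(2) + 2(16) = 40, not 39  ✗

The assignment fails constraints 4, 5, 6, 7.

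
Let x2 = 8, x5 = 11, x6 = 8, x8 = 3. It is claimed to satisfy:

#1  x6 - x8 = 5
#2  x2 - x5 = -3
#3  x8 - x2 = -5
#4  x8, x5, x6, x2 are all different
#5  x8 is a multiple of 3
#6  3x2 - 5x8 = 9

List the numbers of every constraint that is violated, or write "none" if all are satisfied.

No — constraint 4 is not satisfied.

#1 x6 - x8 = 8 - 3 = 5  OK
#2 x2 - x5 = 8 - 11 = -3  OK
#3 x8 - x2 = 3 - 8 = -5  OK
#4 x6 = x2 = 8, not all different  FAIL
#5 3 / 3 = 1, so 3 divides 3  OK
#6 3x2 - 5x8 = 3(8) - 5(3) = 9  OK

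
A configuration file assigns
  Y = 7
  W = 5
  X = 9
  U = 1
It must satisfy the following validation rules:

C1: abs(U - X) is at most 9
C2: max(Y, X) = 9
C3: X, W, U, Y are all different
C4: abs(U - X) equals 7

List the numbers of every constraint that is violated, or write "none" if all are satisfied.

C1: abs(1 - 9) = 8; 8 ≤ 9 — satisfied.
C2: max(7, 9) = 9 — satisfied.
C3: values 9, 5, 1, 7 are pairwise distinct — satisfied.
C4: abs(1 - 9) = 8, not 7 — violated.

Constraint 4 is violated.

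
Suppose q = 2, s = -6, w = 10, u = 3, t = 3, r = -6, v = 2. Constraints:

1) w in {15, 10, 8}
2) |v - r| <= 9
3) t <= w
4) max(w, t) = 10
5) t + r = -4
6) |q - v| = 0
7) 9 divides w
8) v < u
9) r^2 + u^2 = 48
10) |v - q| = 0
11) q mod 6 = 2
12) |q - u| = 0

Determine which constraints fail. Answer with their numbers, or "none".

1) w = 10 is in {15, 10, 8}  ✔
2) |2 - (-6)| = 8; 8 ≤ 9  ✔
3) t = 3, w = 10; 3 ≤ 10  ✔
4) max(10, 3) = 10  ✔
5) t + r = 3 + (-6) = -3, not -4  ✘
6) |2 - 2| = 0  ✔
7) 10 = 9*1 + 1, so 9 does not divide 10  ✘
8) v = 2, u = 3; 2 < 3  ✔
9) r^2 + u^2 = (-6)^2 + 3^2 = 36 + 9 = 45, not 48  ✘
10) |2 - 2| = 0  ✔
11) 2 mod 6 = 2  ✔
12) |2 - 3| = 1, not 0  ✘

The assignment fails constraints 5, 7, 9, 12.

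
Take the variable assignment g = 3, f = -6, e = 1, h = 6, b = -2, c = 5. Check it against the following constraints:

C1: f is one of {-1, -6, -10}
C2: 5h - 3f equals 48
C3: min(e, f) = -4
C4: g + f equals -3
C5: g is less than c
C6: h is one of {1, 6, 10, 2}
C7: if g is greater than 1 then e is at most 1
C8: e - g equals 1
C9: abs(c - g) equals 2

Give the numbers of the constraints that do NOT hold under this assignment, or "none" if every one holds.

C1: f = -6 is in {-1, -6, -10} — holds.
C2: 5h - 3f = 5(6) - 3(-6) = 48 — holds.
C3: min(1, -6) = -6, not -4 — fails.
C4: g + f = 3 + (-6) = -3 — holds.
C5: g = 3, c = 5; 3 < 5 — holds.
C6: h = 6 is in {1, 6, 10, 2} — holds.
C7: g = 3 > 1, so we need e ≤ 1; e = 1 ≤ 1 — holds.
C8: e - g = 1 - 3 = -2, not 1 — fails.
C9: abs(5 - 3) = 2 — holds.

No — constraints 3 and 8 are not satisfied.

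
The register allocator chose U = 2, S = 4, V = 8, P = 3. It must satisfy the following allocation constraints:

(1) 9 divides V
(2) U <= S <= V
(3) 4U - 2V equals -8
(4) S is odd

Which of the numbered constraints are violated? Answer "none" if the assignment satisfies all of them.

No — constraints 1, 4 are not satisfied.

(1) 8 = 9*0 + 8, so 9 does not divide 8  false
(2) values 2 <= 4 <= 8  true
(3) 4U - 2V = 4(2) - 2(8) = -8  true
(4) S = 4 is even  false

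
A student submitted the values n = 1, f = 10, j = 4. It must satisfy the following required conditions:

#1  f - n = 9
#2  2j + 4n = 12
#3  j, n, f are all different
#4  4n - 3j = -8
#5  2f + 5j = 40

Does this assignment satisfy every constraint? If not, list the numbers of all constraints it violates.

#1 f - n = 10 - 1 = 9  ✓
#2 2j + 4n = 2(4) + 4(1) = 12  ✓
#3 values 4, 1, 10 are pairwise distinct  ✓
#4 4n - 3j = 4(1) - 3(4) = -8  ✓
#5 2f + 5j = 2(10) + 5(4) = 40  ✓

Yes — all constraints hold.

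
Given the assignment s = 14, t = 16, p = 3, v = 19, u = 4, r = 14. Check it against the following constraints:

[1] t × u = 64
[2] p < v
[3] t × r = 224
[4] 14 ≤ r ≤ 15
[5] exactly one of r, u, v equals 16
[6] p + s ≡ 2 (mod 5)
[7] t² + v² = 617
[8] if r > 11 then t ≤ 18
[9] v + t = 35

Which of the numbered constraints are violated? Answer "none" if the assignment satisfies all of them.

Constraint 5 is violated.

[1] t × u = 16 × 4 = 64  yes
[2] p = 3, v = 19; 3 < 19  yes
[3] t × r = 16 × 14 = 224  yes
[4] r = 14 lies in [14, 15]  yes
[5] r=14, u=4, v=19; 0 of them equal 16, not exactly one  no
[6] p + s = 17; 17 mod 5 = 2  yes
[7] t² + v² = 16² + 19² = 256 + 361 = 617  yes
[8] r = 14 > 11, so we need t ≤ 18; t = 16 ≤ 18  yes
[9] v + t = 19 + 16 = 35  yes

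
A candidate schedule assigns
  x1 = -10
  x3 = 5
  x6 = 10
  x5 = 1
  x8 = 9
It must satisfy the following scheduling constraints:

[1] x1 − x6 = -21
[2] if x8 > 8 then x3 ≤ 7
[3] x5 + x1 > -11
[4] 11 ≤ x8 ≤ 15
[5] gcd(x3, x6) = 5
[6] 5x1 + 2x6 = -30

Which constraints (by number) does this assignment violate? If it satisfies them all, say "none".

[1] x1 − x6 = -10 − 10 = -20, not -21  no
[2] x8 = 9 > 8, so we need x3 ≤ 7; x3 = 5 ≤ 7  yes
[3] x5 + x1 = 1 + (-10) = -9; -9 > -11  yes
[4] x8 = 9 is outside [11, 15]  no
[5] gcd(5, 10) = 5  yes
[6] 5x1 + 2x6 = 5(-10) + 2(10) = -30  yes

The assignment fails constraints 1, 4.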